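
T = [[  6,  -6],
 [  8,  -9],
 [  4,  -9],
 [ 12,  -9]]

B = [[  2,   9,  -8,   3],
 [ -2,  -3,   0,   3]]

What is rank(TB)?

First compute TB:
[[ 24,  72, -48,   0],
 [ 34,  99, -64,  -3],
 [ 26,  63, -32, -15],
 [ 42, 135, -96,   9]]
Now row reduce the product.
R2 ← R2 − (17/12)·R1: [0, -3, 4, -3]
R3 ← R3 − (13/12)·R1: [0, -15, 20, -15]
R4 ← R4 − (7/4)·R1: [0, 9, -12, 9]
R3 ← R3 − (5)·R2: [0, 0, 0, 0]
R4 ← R4 + (3)·R2: [0, 0, 0, 0]
2 nonzero rows, so rank(TB) = 2.

2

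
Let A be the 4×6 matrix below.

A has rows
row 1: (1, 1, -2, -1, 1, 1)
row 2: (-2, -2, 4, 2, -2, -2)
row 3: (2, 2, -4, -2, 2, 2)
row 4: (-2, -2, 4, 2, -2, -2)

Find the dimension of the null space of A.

5

Row reduce to echelon form.
R2 ← R2 + (2)·R1: [0, 0, 0, 0, 0, 0]
R3 ← R3 − (2)·R1: [0, 0, 0, 0, 0, 0]
R4 ← R4 + (2)·R1: [0, 0, 0, 0, 0, 0]
1 nonzero row, so rank(A) = 1.
A has 6 columns; by rank–nullity, nullity = 6 − 1 = 5.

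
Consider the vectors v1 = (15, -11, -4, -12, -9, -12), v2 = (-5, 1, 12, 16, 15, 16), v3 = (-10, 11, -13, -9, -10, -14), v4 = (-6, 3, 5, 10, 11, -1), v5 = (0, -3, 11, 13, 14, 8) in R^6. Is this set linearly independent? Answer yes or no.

no

Form the matrix with these vectors as rows and row reduce.
R2 ← R2 + (1/3)·R1: [0, -8/3, 32/3, 12, 12, 12]
R3 ← R3 + (2/3)·R1: [0, 11/3, -47/3, -17, -16, -22]
R4 ← R4 + (2/5)·R1: [0, -7/5, 17/5, 26/5, 37/5, -29/5]
R3 ← R3 + (11/8)·R2: [0, 0, -1, -1/2, 1/2, -11/2]
R4 ← R4 − (21/40)·R2: [0, 0, -11/5, -11/10, 11/10, -121/10]
R5 ← R5 − (9/8)·R2: [0, 0, -1, -1/2, 1/2, -11/2]
R4 ← R4 − (11/5)·R3: [0, 0, 0, 0, 0, 0]
R5 ← R5 − R3: [0, 0, 0, 0, 0, 0]
3 nonzero rows, so the 5 vectors span a space of dimension 3.
Since 3 < 5, the vectors are linearly dependent.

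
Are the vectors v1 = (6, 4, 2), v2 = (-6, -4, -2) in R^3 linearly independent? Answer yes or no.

Form the matrix with these vectors as rows and row reduce.
R2 ← R2 + R1: [0, 0, 0]
1 nonzero row, so the 2 vectors span a space of dimension 1.
Since 1 < 2, the vectors are linearly dependent.

no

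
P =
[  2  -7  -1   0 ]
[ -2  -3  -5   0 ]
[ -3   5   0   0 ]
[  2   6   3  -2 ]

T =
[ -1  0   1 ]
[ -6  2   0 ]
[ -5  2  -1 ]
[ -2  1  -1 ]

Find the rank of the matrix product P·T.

First compute PT:
[[ 45, -16,   3],
 [ 45, -16,   3],
 [-27,  10,  -3],
 [-49,  16,   1]]
Now row reduce the product.
R2 ← R2 − R1: [0, 0, 0]
R3 ← R3 + (3/5)·R1: [0, 2/5, -6/5]
R4 ← R4 + (49/45)·R1: [0, -64/45, 64/15]
Swap R2 ↔ R3
R4 ← R4 + (32/9)·R2: [0, 0, 0]
2 nonzero rows, so rank(PT) = 2.

2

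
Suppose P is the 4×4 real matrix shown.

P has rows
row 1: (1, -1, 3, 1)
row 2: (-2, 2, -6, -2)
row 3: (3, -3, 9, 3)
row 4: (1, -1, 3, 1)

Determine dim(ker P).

3

Row reduce to echelon form.
R2 ← R2 + (2)·R1: [0, 0, 0, 0]
R3 ← R3 − (3)·R1: [0, 0, 0, 0]
R4 ← R4 − R1: [0, 0, 0, 0]
1 nonzero row, so rank(P) = 1.
P has 4 columns; by rank–nullity, nullity = 4 − 1 = 3.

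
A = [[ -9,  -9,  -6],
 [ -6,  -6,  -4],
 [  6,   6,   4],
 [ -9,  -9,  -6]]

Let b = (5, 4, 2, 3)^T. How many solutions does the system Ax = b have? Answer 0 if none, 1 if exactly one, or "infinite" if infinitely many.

Row reduce the augmented matrix [A | b].
R2 ← R2 − (2/3)·R1: [0, 0, 0, 2/3]
R3 ← R3 + (2/3)·R1: [0, 0, 0, 16/3]
R4 ← R4 − R1: [0, 0, 0, -2]
R3 ← R3 − (8)·R2: [0, 0, 0, 0]
R4 ← R4 + (3)·R2: [0, 0, 0, 0]
The echelon form has 2 nonzero rows; the last pivot sits in the augmented column, so rank(A) = 1 but rank([A|b]) = 2.
Since the ranks differ, the system is inconsistent.
It has no solutions.

0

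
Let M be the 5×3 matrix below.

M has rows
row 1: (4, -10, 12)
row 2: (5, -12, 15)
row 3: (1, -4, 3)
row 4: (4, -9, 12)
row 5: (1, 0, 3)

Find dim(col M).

2

Row reduce to echelon form.
R2 ← R2 − (5/4)·R1: [0, 1/2, 0]
R3 ← R3 − (1/4)·R1: [0, -3/2, 0]
R4 ← R4 − R1: [0, 1, 0]
R5 ← R5 − (1/4)·R1: [0, 5/2, 0]
R3 ← R3 + (3)·R2: [0, 0, 0]
R4 ← R4 − (2)·R2: [0, 0, 0]
R5 ← R5 − (5)·R2: [0, 0, 0]
Echelon form has 2 nonzero rows, so rank(M) = 2.
The column space has dimension equal to the rank: 2.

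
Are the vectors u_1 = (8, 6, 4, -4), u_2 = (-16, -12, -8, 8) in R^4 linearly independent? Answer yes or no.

Form the matrix with these vectors as rows and row reduce.
R2 ← R2 + (2)·R1: [0, 0, 0, 0]
1 nonzero row, so the 2 vectors span a space of dimension 1.
Since 1 < 2, the vectors are linearly dependent.

no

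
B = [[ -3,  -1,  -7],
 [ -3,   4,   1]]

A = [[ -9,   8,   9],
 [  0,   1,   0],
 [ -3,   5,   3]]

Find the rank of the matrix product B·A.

2

First compute BA:
[[ 48, -60, -48],
 [ 24, -15, -24]]
Now row reduce the product.
R2 ← R2 − (1/2)·R1: [0, 15, 0]
2 nonzero rows, so rank(BA) = 2.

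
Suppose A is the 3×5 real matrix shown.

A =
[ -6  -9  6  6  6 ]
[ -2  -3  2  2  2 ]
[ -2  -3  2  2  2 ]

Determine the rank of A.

1

Row reduce to echelon form.
R2 ← R2 − (1/3)·R1: [0, 0, 0, 0, 0]
R3 ← R3 − (1/3)·R1: [0, 0, 0, 0, 0]
Echelon form has 1 nonzero row, so rank(A) = 1.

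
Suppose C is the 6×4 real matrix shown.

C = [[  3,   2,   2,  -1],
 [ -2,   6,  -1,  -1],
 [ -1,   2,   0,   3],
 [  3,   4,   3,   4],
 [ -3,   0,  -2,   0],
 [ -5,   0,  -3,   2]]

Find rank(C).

Row reduce to echelon form.
R2 ← R2 + (2/3)·R1: [0, 22/3, 1/3, -5/3]
R3 ← R3 + (1/3)·R1: [0, 8/3, 2/3, 8/3]
R4 ← R4 − R1: [0, 2, 1, 5]
R5 ← R5 + R1: [0, 2, 0, -1]
R6 ← R6 + (5/3)·R1: [0, 10/3, 1/3, 1/3]
R3 ← R3 − (4/11)·R2: [0, 0, 6/11, 36/11]
R4 ← R4 − (3/11)·R2: [0, 0, 10/11, 60/11]
R5 ← R5 − (3/11)·R2: [0, 0, -1/11, -6/11]
R6 ← R6 − (5/11)·R2: [0, 0, 2/11, 12/11]
R4 ← R4 − (5/3)·R3: [0, 0, 0, 0]
R5 ← R5 + (1/6)·R3: [0, 0, 0, 0]
R6 ← R6 − (1/3)·R3: [0, 0, 0, 0]
Echelon form has 3 nonzero rows, so rank(C) = 3.

3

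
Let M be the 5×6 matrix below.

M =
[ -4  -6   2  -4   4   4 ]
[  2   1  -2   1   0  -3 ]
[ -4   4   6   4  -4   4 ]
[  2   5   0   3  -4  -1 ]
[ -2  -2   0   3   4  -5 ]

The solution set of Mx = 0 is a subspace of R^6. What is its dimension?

3

Row reduce to echelon form.
R2 ← R2 + (1/2)·R1: [0, -2, -1, -1, 2, -1]
R3 ← R3 − R1: [0, 10, 4, 8, -8, 0]
R4 ← R4 + (1/2)·R1: [0, 2, 1, 1, -2, 1]
R5 ← R5 − (1/2)·R1: [0, 1, -1, 5, 2, -7]
R3 ← R3 + (5)·R2: [0, 0, -1, 3, 2, -5]
R4 ← R4 + R2: [0, 0, 0, 0, 0, 0]
R5 ← R5 + (1/2)·R2: [0, 0, -3/2, 9/2, 3, -15/2]
R5 ← R5 − (3/2)·R3: [0, 0, 0, 0, 0, 0]
3 nonzero rows, so rank(M) = 3.
M has 6 columns; by rank–nullity, nullity = 6 − 3 = 3.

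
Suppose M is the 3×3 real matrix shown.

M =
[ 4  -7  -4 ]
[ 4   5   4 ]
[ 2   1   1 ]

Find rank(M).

2

Row reduce to echelon form.
R2 ← R2 − R1: [0, 12, 8]
R3 ← R3 − (1/2)·R1: [0, 9/2, 3]
R3 ← R3 − (3/8)·R2: [0, 0, 0]
Echelon form has 2 nonzero rows, so rank(M) = 2.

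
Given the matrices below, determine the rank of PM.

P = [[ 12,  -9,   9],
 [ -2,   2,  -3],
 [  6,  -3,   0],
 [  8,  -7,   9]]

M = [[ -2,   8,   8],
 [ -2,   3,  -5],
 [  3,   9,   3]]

First compute PM:
[[ 21, 150, 168],
 [ -9, -37, -35],
 [ -6,  39,  63],
 [ 25, 124, 126]]
Now row reduce the product.
R2 ← R2 + (3/7)·R1: [0, 191/7, 37]
R3 ← R3 + (2/7)·R1: [0, 573/7, 111]
R4 ← R4 − (25/21)·R1: [0, -382/7, -74]
R3 ← R3 − (3)·R2: [0, 0, 0]
R4 ← R4 + (2)·R2: [0, 0, 0]
2 nonzero rows, so rank(PM) = 2.

2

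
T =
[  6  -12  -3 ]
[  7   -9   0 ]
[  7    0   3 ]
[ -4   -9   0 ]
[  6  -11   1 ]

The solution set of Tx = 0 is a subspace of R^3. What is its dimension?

Row reduce to echelon form.
R2 ← R2 − (7/6)·R1: [0, 5, 7/2]
R3 ← R3 − (7/6)·R1: [0, 14, 13/2]
R4 ← R4 + (2/3)·R1: [0, -17, -2]
R5 ← R5 − R1: [0, 1, 4]
R3 ← R3 − (14/5)·R2: [0, 0, -33/10]
R4 ← R4 + (17/5)·R2: [0, 0, 99/10]
R5 ← R5 − (1/5)·R2: [0, 0, 33/10]
R4 ← R4 + (3)·R3: [0, 0, 0]
R5 ← R5 + R3: [0, 0, 0]
3 nonzero rows, so rank(T) = 3.
T has 3 columns; by rank–nullity, nullity = 3 − 3 = 0.

0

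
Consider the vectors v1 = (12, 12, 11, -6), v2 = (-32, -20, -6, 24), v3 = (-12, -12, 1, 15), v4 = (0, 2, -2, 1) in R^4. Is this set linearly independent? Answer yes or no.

Form the matrix with these vectors as rows and row reduce.
R2 ← R2 + (8/3)·R1: [0, 12, 70/3, 8]
R3 ← R3 + R1: [0, 0, 12, 9]
R4 ← R4 − (1/6)·R2: [0, 0, -53/9, -1/3]
R4 ← R4 + (53/108)·R3: [0, 0, 0, 49/12]
4 nonzero rows, so the 4 vectors span a space of dimension 4.
Since 4 = 4, the vectors are linearly independent.

yes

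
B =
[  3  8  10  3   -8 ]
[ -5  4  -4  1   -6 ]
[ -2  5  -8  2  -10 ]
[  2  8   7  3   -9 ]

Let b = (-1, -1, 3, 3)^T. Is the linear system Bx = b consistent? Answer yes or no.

no

Row reduce the augmented matrix [B | b].
R2 ← R2 + (5/3)·R1: [0, 52/3, 38/3, 6, -58/3, -8/3]
R3 ← R3 + (2/3)·R1: [0, 31/3, -4/3, 4, -46/3, 7/3]
R4 ← R4 − (2/3)·R1: [0, 8/3, 1/3, 1, -11/3, 11/3]
R3 ← R3 − (31/52)·R2: [0, 0, -231/26, 11/26, -99/26, 51/13]
R4 ← R4 − (2/13)·R2: [0, 0, -21/13, 1/13, -9/13, 53/13]
R4 ← R4 − (2/11)·R3: [0, 0, 0, 0, 0, 37/11]
The echelon form has 4 nonzero rows; the last pivot sits in the augmented column, so rank(B) = 3 but rank([B|b]) = 4.
Since the ranks differ, the system is inconsistent.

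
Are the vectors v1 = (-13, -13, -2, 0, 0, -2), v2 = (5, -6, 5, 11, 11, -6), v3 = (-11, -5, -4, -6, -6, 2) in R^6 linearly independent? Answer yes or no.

Form the matrix with these vectors as rows and row reduce.
R2 ← R2 + (5/13)·R1: [0, -11, 55/13, 11, 11, -88/13]
R3 ← R3 − (11/13)·R1: [0, 6, -30/13, -6, -6, 48/13]
R3 ← R3 + (6/11)·R2: [0, 0, 0, 0, 0, 0]
2 nonzero rows, so the 3 vectors span a space of dimension 2.
Since 2 < 3, the vectors are linearly dependent.

no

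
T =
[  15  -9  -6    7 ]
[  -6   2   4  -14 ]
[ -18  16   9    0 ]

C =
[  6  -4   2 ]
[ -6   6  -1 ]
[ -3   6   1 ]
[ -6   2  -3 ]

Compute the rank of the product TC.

First compute TC:
[[120, -136,  12],
 [ 24,  32,  32],
 [-231, 222, -43]]
Now row reduce the product.
R2 ← R2 − (1/5)·R1: [0, 296/5, 148/5]
R3 ← R3 + (77/40)·R1: [0, -199/5, -199/10]
R3 ← R3 + (199/296)·R2: [0, 0, 0]
2 nonzero rows, so rank(TC) = 2.

2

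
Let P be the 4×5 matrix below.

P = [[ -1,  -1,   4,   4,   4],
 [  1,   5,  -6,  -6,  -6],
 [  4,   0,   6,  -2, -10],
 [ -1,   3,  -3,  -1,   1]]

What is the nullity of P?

Row reduce to echelon form.
R2 ← R2 + R1: [0, 4, -2, -2, -2]
R3 ← R3 + (4)·R1: [0, -4, 22, 14, 6]
R4 ← R4 − R1: [0, 4, -7, -5, -3]
R3 ← R3 + R2: [0, 0, 20, 12, 4]
R4 ← R4 − R2: [0, 0, -5, -3, -1]
R4 ← R4 + (1/4)·R3: [0, 0, 0, 0, 0]
3 nonzero rows, so rank(P) = 3.
P has 5 columns; by rank–nullity, nullity = 5 − 3 = 2.

2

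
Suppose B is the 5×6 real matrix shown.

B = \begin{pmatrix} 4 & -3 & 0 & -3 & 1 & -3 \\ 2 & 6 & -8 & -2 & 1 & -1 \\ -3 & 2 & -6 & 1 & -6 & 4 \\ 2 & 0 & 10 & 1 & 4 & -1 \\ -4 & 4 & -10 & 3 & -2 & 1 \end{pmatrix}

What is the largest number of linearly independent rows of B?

5

Row reduce to echelon form.
R2 ← R2 − (1/2)·R1: [0, 15/2, -8, -1/2, 1/2, 1/2]
R3 ← R3 + (3/4)·R1: [0, -1/4, -6, -5/4, -21/4, 7/4]
R4 ← R4 − (1/2)·R1: [0, 3/2, 10, 5/2, 7/2, 1/2]
R5 ← R5 + R1: [0, 1, -10, 0, -1, -2]
R3 ← R3 + (1/30)·R2: [0, 0, -94/15, -19/15, -157/30, 53/30]
R4 ← R4 − (1/5)·R2: [0, 0, 58/5, 13/5, 17/5, 2/5]
R5 ← R5 − (2/15)·R2: [0, 0, -134/15, 1/15, -16/15, -31/15]
R4 ← R4 + (87/47)·R3: [0, 0, 0, 12/47, -591/94, 345/94]
R5 ← R5 − (67/47)·R3: [0, 0, 0, 88/47, 601/94, -431/94]
R5 ← R5 − (22/3)·R4: [0, 0, 0, 0, 105/2, -63/2]
Echelon form has 5 nonzero rows, so rank(B) = 5.
The rank gives the maximum number of linearly independent rows: 5.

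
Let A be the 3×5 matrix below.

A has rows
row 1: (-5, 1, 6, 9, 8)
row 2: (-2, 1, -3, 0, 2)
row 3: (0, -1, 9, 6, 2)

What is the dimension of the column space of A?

Row reduce to echelon form.
R2 ← R2 − (2/5)·R1: [0, 3/5, -27/5, -18/5, -6/5]
R3 ← R3 + (5/3)·R2: [0, 0, 0, 0, 0]
Echelon form has 2 nonzero rows, so rank(A) = 2.
The column space has dimension equal to the rank: 2.

2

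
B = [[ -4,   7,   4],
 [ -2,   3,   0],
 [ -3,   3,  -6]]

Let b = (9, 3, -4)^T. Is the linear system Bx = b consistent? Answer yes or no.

no

Row reduce the augmented matrix [B | b].
R2 ← R2 − (1/2)·R1: [0, -1/2, -2, -3/2]
R3 ← R3 − (3/4)·R1: [0, -9/4, -9, -43/4]
R3 ← R3 − (9/2)·R2: [0, 0, 0, -4]
The echelon form has 3 nonzero rows; the last pivot sits in the augmented column, so rank(B) = 2 but rank([B|b]) = 3.
Since the ranks differ, the system is inconsistent.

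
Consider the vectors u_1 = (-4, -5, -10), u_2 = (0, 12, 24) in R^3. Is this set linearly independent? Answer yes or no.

Form the matrix with these vectors as rows and row reduce.
2 nonzero rows, so the 2 vectors span a space of dimension 2.
Since 2 = 2, the vectors are linearly independent.

yes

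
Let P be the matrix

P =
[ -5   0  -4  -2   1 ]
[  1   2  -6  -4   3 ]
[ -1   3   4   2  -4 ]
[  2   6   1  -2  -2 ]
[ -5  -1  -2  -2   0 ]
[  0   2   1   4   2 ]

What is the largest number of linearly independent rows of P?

Row reduce to echelon form.
R2 ← R2 + (1/5)·R1: [0, 2, -34/5, -22/5, 16/5]
R3 ← R3 − (1/5)·R1: [0, 3, 24/5, 12/5, -21/5]
R4 ← R4 + (2/5)·R1: [0, 6, -3/5, -14/5, -8/5]
R5 ← R5 − R1: [0, -1, 2, 0, -1]
R3 ← R3 − (3/2)·R2: [0, 0, 15, 9, -9]
R4 ← R4 − (3)·R2: [0, 0, 99/5, 52/5, -56/5]
R5 ← R5 + (1/2)·R2: [0, 0, -7/5, -11/5, 3/5]
R6 ← R6 − R2: [0, 0, 39/5, 42/5, -6/5]
R4 ← R4 − (33/25)·R3: [0, 0, 0, -37/25, 17/25]
R5 ← R5 + (7/75)·R3: [0, 0, 0, -34/25, -6/25]
R6 ← R6 − (13/25)·R3: [0, 0, 0, 93/25, 87/25]
R5 ← R5 − (34/37)·R4: [0, 0, 0, 0, -32/37]
R6 ← R6 + (93/37)·R4: [0, 0, 0, 0, 192/37]
R6 ← R6 + (6)·R5: [0, 0, 0, 0, 0]
Echelon form has 5 nonzero rows, so rank(P) = 5.
The rank gives the maximum number of linearly independent rows: 5.

5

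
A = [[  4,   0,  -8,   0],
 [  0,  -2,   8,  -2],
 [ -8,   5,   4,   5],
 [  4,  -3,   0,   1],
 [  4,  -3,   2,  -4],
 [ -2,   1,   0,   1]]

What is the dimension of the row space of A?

Row reduce to echelon form.
R3 ← R3 + (2)·R1: [0, 5, -12, 5]
R4 ← R4 − R1: [0, -3, 8, 1]
R5 ← R5 − R1: [0, -3, 10, -4]
R6 ← R6 + (1/2)·R1: [0, 1, -4, 1]
R3 ← R3 + (5/2)·R2: [0, 0, 8, 0]
R4 ← R4 − (3/2)·R2: [0, 0, -4, 4]
R5 ← R5 − (3/2)·R2: [0, 0, -2, -1]
R6 ← R6 + (1/2)·R2: [0, 0, 0, 0]
R4 ← R4 + (1/2)·R3: [0, 0, 0, 4]
R5 ← R5 + (1/4)·R3: [0, 0, 0, -1]
R5 ← R5 + (1/4)·R4: [0, 0, 0, 0]
Echelon form has 4 nonzero rows, so rank(A) = 4.
The row space has dimension equal to the rank: 4.

4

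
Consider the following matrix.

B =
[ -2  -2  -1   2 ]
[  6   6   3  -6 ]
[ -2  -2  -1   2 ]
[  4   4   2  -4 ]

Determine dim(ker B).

Row reduce to echelon form.
R2 ← R2 + (3)·R1: [0, 0, 0, 0]
R3 ← R3 − R1: [0, 0, 0, 0]
R4 ← R4 + (2)·R1: [0, 0, 0, 0]
1 nonzero row, so rank(B) = 1.
B has 4 columns; by rank–nullity, nullity = 4 − 1 = 3.

3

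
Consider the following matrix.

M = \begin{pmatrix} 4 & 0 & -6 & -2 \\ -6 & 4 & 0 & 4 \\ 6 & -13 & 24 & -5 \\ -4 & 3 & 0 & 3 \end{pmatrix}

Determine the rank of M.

3

Row reduce to echelon form.
R2 ← R2 + (3/2)·R1: [0, 4, -9, 1]
R3 ← R3 − (3/2)·R1: [0, -13, 33, -2]
R4 ← R4 + R1: [0, 3, -6, 1]
R3 ← R3 + (13/4)·R2: [0, 0, 15/4, 5/4]
R4 ← R4 − (3/4)·R2: [0, 0, 3/4, 1/4]
R4 ← R4 − (1/5)·R3: [0, 0, 0, 0]
Echelon form has 3 nonzero rows, so rank(M) = 3.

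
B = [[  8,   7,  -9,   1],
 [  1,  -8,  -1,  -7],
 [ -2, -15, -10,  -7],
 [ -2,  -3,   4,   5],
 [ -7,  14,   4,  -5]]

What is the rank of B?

Row reduce to echelon form.
R2 ← R2 − (1/8)·R1: [0, -71/8, 1/8, -57/8]
R3 ← R3 + (1/4)·R1: [0, -53/4, -49/4, -27/4]
R4 ← R4 + (1/4)·R1: [0, -5/4, 7/4, 21/4]
R5 ← R5 + (7/8)·R1: [0, 161/8, -31/8, -33/8]
R3 ← R3 − (106/71)·R2: [0, 0, -883/71, 276/71]
R4 ← R4 − (10/71)·R2: [0, 0, 123/71, 444/71]
R5 ← R5 + (161/71)·R2: [0, 0, -255/71, -1440/71]
R4 ← R4 + (123/883)·R3: [0, 0, 0, 6000/883]
R5 ← R5 − (255/883)·R3: [0, 0, 0, -18900/883]
R5 ← R5 + (63/20)·R4: [0, 0, 0, 0]
Echelon form has 4 nonzero rows, so rank(B) = 4.

4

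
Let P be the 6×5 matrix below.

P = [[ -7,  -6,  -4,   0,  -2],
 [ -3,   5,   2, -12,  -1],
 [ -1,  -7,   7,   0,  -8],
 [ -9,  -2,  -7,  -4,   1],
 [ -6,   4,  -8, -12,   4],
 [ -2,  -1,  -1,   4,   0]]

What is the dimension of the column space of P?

5

Row reduce to echelon form.
R2 ← R2 − (3/7)·R1: [0, 53/7, 26/7, -12, -1/7]
R3 ← R3 − (1/7)·R1: [0, -43/7, 53/7, 0, -54/7]
R4 ← R4 − (9/7)·R1: [0, 40/7, -13/7, -4, 25/7]
R5 ← R5 − (6/7)·R1: [0, 64/7, -32/7, -12, 40/7]
R6 ← R6 − (2/7)·R1: [0, 5/7, 1/7, 4, 4/7]
R3 ← R3 + (43/53)·R2: [0, 0, 561/53, -516/53, -415/53]
R4 ← R4 − (40/53)·R2: [0, 0, -247/53, 268/53, 195/53]
R5 ← R5 − (64/53)·R2: [0, 0, -480/53, 132/53, 312/53]
R6 ← R6 − (5/53)·R2: [0, 0, -11/53, 272/53, 31/53]
R4 ← R4 + (247/561)·R3: [0, 0, 0, 144/187, 130/561]
R5 ← R5 + (160/187)·R3: [0, 0, 0, -1092/187, -152/187]
R6 ← R6 + (1/51)·R3: [0, 0, 0, 84/17, 22/51]
R5 ← R5 + (91/12)·R4: [0, 0, 0, 0, 17/18]
R6 ← R6 − (77/12)·R4: [0, 0, 0, 0, -19/18]
R6 ← R6 + (19/17)·R5: [0, 0, 0, 0, 0]
Echelon form has 5 nonzero rows, so rank(P) = 5.
The column space has dimension equal to the rank: 5.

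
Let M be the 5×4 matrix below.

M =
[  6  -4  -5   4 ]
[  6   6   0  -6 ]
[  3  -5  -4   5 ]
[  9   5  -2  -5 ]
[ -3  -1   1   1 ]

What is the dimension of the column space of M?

2

Row reduce to echelon form.
R2 ← R2 − R1: [0, 10, 5, -10]
R3 ← R3 − (1/2)·R1: [0, -3, -3/2, 3]
R4 ← R4 − (3/2)·R1: [0, 11, 11/2, -11]
R5 ← R5 + (1/2)·R1: [0, -3, -3/2, 3]
R3 ← R3 + (3/10)·R2: [0, 0, 0, 0]
R4 ← R4 − (11/10)·R2: [0, 0, 0, 0]
R5 ← R5 + (3/10)·R2: [0, 0, 0, 0]
Echelon form has 2 nonzero rows, so rank(M) = 2.
The column space has dimension equal to the rank: 2.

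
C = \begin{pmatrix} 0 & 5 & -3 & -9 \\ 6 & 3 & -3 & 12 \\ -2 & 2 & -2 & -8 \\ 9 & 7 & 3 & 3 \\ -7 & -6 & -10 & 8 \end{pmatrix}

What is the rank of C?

Row reduce to echelon form.
Swap R1 ↔ R2
R3 ← R3 + (1/3)·R1: [0, 3, -3, -4]
R4 ← R4 − (3/2)·R1: [0, 5/2, 15/2, -15]
R5 ← R5 + (7/6)·R1: [0, -5/2, -27/2, 22]
R3 ← R3 − (3/5)·R2: [0, 0, -6/5, 7/5]
R4 ← R4 − (1/2)·R2: [0, 0, 9, -21/2]
R5 ← R5 + (1/2)·R2: [0, 0, -15, 35/2]
R4 ← R4 + (15/2)·R3: [0, 0, 0, 0]
R5 ← R5 − (25/2)·R3: [0, 0, 0, 0]
Echelon form has 3 nonzero rows, so rank(C) = 3.

3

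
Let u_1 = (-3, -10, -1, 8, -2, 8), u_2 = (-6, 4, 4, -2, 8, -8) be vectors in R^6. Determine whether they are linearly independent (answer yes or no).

yes

Form the matrix with these vectors as rows and row reduce.
R2 ← R2 − (2)·R1: [0, 24, 6, -18, 12, -24]
2 nonzero rows, so the 2 vectors span a space of dimension 2.
Since 2 = 2, the vectors are linearly independent.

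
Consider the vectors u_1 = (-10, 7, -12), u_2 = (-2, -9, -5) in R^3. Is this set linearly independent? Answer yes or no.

yes

Form the matrix with these vectors as rows and row reduce.
R2 ← R2 − (1/5)·R1: [0, -52/5, -13/5]
2 nonzero rows, so the 2 vectors span a space of dimension 2.
Since 2 = 2, the vectors are linearly independent.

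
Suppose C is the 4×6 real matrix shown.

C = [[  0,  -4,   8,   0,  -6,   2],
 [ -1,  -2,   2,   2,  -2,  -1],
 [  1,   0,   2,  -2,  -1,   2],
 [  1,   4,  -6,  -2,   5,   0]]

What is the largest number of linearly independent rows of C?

Row reduce to echelon form.
Swap R1 ↔ R2
R3 ← R3 + R1: [0, -2, 4, 0, -3, 1]
R4 ← R4 + R1: [0, 2, -4, 0, 3, -1]
R3 ← R3 − (1/2)·R2: [0, 0, 0, 0, 0, 0]
R4 ← R4 + (1/2)·R2: [0, 0, 0, 0, 0, 0]
Echelon form has 2 nonzero rows, so rank(C) = 2.
The rank gives the maximum number of linearly independent rows: 2.

2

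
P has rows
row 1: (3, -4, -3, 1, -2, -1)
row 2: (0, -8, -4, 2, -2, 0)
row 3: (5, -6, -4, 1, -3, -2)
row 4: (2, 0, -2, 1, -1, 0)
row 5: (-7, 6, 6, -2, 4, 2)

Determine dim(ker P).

3

Row reduce to echelon form.
R3 ← R3 − (5/3)·R1: [0, 2/3, 1, -2/3, 1/3, -1/3]
R4 ← R4 − (2/3)·R1: [0, 8/3, 0, 1/3, 1/3, 2/3]
R5 ← R5 + (7/3)·R1: [0, -10/3, -1, 1/3, -2/3, -1/3]
R3 ← R3 + (1/12)·R2: [0, 0, 2/3, -1/2, 1/6, -1/3]
R4 ← R4 + (1/3)·R2: [0, 0, -4/3, 1, -1/3, 2/3]
R5 ← R5 − (5/12)·R2: [0, 0, 2/3, -1/2, 1/6, -1/3]
R4 ← R4 + (2)·R3: [0, 0, 0, 0, 0, 0]
R5 ← R5 − R3: [0, 0, 0, 0, 0, 0]
3 nonzero rows, so rank(P) = 3.
P has 6 columns; by rank–nullity, nullity = 6 − 3 = 3.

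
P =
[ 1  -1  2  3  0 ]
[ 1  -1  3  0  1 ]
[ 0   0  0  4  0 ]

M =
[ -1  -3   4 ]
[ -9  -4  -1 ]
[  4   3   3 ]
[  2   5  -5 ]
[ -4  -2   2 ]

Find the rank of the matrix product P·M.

First compute PM:
[[ 22,  22,  -4],
 [ 16,   8,  16],
 [  8,  20, -20]]
Now row reduce the product.
R2 ← R2 − (8/11)·R1: [0, -8, 208/11]
R3 ← R3 − (4/11)·R1: [0, 12, -204/11]
R3 ← R3 + (3/2)·R2: [0, 0, 108/11]
3 nonzero rows, so rank(PM) = 3.

3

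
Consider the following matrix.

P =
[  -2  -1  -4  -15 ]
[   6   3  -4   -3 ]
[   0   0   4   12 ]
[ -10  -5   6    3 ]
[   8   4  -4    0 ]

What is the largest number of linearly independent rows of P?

2

Row reduce to echelon form.
R2 ← R2 + (3)·R1: [0, 0, -16, -48]
R4 ← R4 − (5)·R1: [0, 0, 26, 78]
R5 ← R5 + (4)·R1: [0, 0, -20, -60]
R3 ← R3 + (1/4)·R2: [0, 0, 0, 0]
R4 ← R4 + (13/8)·R2: [0, 0, 0, 0]
R5 ← R5 − (5/4)·R2: [0, 0, 0, 0]
Echelon form has 2 nonzero rows, so rank(P) = 2.
The rank gives the maximum number of linearly independent rows: 2.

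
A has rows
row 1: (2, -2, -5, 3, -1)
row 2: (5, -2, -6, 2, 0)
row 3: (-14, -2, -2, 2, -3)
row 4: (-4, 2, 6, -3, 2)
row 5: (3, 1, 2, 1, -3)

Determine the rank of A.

5

Row reduce to echelon form.
R2 ← R2 − (5/2)·R1: [0, 3, 13/2, -11/2, 5/2]
R3 ← R3 + (7)·R1: [0, -16, -37, 23, -10]
R4 ← R4 + (2)·R1: [0, -2, -4, 3, 0]
R5 ← R5 − (3/2)·R1: [0, 4, 19/2, -7/2, -3/2]
R3 ← R3 + (16/3)·R2: [0, 0, -7/3, -19/3, 10/3]
R4 ← R4 + (2/3)·R2: [0, 0, 1/3, -2/3, 5/3]
R5 ← R5 − (4/3)·R2: [0, 0, 5/6, 23/6, -29/6]
R4 ← R4 + (1/7)·R3: [0, 0, 0, -11/7, 15/7]
R5 ← R5 + (5/14)·R3: [0, 0, 0, 11/7, -51/14]
R5 ← R5 + R4: [0, 0, 0, 0, -3/2]
Echelon form has 5 nonzero rows, so rank(A) = 5.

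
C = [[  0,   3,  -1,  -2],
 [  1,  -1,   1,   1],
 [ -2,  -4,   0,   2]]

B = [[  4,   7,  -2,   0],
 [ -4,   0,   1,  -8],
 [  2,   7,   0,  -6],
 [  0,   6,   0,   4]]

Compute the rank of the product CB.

First compute CB:
[[-14, -19,   3, -26],
 [ 10,  20,  -3,   6],
 [  8,  -2,   0,  40]]
Now row reduce the product.
R2 ← R2 + (5/7)·R1: [0, 45/7, -6/7, -88/7]
R3 ← R3 + (4/7)·R1: [0, -90/7, 12/7, 176/7]
R3 ← R3 + (2)·R2: [0, 0, 0, 0]
2 nonzero rows, so rank(CB) = 2.

2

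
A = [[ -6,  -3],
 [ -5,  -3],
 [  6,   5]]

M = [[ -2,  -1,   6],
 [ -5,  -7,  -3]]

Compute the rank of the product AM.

First compute AM:
[[ 27,  27, -27],
 [ 25,  26, -21],
 [-37, -41,  21]]
Now row reduce the product.
R2 ← R2 − (25/27)·R1: [0, 1, 4]
R3 ← R3 + (37/27)·R1: [0, -4, -16]
R3 ← R3 + (4)·R2: [0, 0, 0]
2 nonzero rows, so rank(AM) = 2.

2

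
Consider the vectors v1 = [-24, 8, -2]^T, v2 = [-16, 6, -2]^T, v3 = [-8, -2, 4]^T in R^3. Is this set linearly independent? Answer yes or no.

Form the matrix with these vectors as rows and row reduce.
R2 ← R2 − (2/3)·R1: [0, 2/3, -2/3]
R3 ← R3 − (1/3)·R1: [0, -14/3, 14/3]
R3 ← R3 + (7)·R2: [0, 0, 0]
2 nonzero rows, so the 3 vectors span a space of dimension 2.
Since 2 < 3, the vectors are linearly dependent.

no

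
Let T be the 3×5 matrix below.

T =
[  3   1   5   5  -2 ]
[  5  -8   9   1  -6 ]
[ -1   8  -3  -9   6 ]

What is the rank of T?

3

Row reduce to echelon form.
R2 ← R2 − (5/3)·R1: [0, -29/3, 2/3, -22/3, -8/3]
R3 ← R3 + (1/3)·R1: [0, 25/3, -4/3, -22/3, 16/3]
R3 ← R3 + (25/29)·R2: [0, 0, -22/29, -396/29, 88/29]
Echelon form has 3 nonzero rows, so rank(T) = 3.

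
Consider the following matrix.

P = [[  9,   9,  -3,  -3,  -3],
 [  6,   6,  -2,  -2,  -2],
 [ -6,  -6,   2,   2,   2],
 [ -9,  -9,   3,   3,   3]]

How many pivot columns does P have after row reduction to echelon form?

1

Row reduce to echelon form.
R2 ← R2 − (2/3)·R1: [0, 0, 0, 0, 0]
R3 ← R3 + (2/3)·R1: [0, 0, 0, 0, 0]
R4 ← R4 + R1: [0, 0, 0, 0, 0]
Echelon form has 1 nonzero row, so rank(P) = 1.
Each nonzero row contributes one pivot column: 1 pivot columns.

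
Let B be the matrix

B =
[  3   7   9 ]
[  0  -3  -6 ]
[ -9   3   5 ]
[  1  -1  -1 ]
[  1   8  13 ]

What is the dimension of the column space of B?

3

Row reduce to echelon form.
R3 ← R3 + (3)·R1: [0, 24, 32]
R4 ← R4 − (1/3)·R1: [0, -10/3, -4]
R5 ← R5 − (1/3)·R1: [0, 17/3, 10]
R3 ← R3 + (8)·R2: [0, 0, -16]
R4 ← R4 − (10/9)·R2: [0, 0, 8/3]
R5 ← R5 + (17/9)·R2: [0, 0, -4/3]
R4 ← R4 + (1/6)·R3: [0, 0, 0]
R5 ← R5 − (1/12)·R3: [0, 0, 0]
Echelon form has 3 nonzero rows, so rank(B) = 3.
The column space has dimension equal to the rank: 3.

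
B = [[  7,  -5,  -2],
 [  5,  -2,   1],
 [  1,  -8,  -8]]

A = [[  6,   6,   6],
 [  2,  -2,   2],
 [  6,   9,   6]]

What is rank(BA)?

2

First compute BA:
[[ 20,  34,  20],
 [ 32,  43,  32],
 [-58, -50, -58]]
Now row reduce the product.
R2 ← R2 − (8/5)·R1: [0, -57/5, 0]
R3 ← R3 + (29/10)·R1: [0, 243/5, 0]
R3 ← R3 + (81/19)·R2: [0, 0, 0]
2 nonzero rows, so rank(BA) = 2.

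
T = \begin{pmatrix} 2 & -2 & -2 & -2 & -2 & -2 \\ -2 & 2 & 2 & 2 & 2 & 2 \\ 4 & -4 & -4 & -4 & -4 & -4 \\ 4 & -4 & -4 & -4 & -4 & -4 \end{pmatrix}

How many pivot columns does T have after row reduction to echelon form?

Row reduce to echelon form.
R2 ← R2 + R1: [0, 0, 0, 0, 0, 0]
R3 ← R3 − (2)·R1: [0, 0, 0, 0, 0, 0]
R4 ← R4 − (2)·R1: [0, 0, 0, 0, 0, 0]
Echelon form has 1 nonzero row, so rank(T) = 1.
Each nonzero row contributes one pivot column: 1 pivot columns.

1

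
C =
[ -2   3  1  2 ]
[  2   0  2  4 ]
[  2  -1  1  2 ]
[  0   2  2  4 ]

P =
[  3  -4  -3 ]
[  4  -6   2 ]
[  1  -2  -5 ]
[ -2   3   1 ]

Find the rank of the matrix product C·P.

First compute CP:
[[  3,  -6,   9],
 [  0,   0, -12],
 [ -1,   2, -11],
 [  2,  -4,  -2]]
Now row reduce the product.
R3 ← R3 + (1/3)·R1: [0, 0, -8]
R4 ← R4 − (2/3)·R1: [0, 0, -8]
R3 ← R3 − (2/3)·R2: [0, 0, 0]
R4 ← R4 − (2/3)·R2: [0, 0, 0]
2 nonzero rows, so rank(CP) = 2.

2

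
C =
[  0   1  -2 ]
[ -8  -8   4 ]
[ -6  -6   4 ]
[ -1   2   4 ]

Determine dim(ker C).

0

Row reduce to echelon form.
Swap R1 ↔ R2
R3 ← R3 − (3/4)·R1: [0, 0, 1]
R4 ← R4 − (1/8)·R1: [0, 3, 7/2]
R4 ← R4 − (3)·R2: [0, 0, 19/2]
R4 ← R4 − (19/2)·R3: [0, 0, 0]
3 nonzero rows, so rank(C) = 3.
C has 3 columns; by rank–nullity, nullity = 3 − 3 = 0.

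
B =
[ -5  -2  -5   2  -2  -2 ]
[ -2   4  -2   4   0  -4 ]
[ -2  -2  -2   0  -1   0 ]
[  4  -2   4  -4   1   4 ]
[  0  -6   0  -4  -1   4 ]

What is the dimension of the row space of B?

Row reduce to echelon form.
R2 ← R2 − (2/5)·R1: [0, 24/5, 0, 16/5, 4/5, -16/5]
R3 ← R3 − (2/5)·R1: [0, -6/5, 0, -4/5, -1/5, 4/5]
R4 ← R4 + (4/5)·R1: [0, -18/5, 0, -12/5, -3/5, 12/5]
R3 ← R3 + (1/4)·R2: [0, 0, 0, 0, 0, 0]
R4 ← R4 + (3/4)·R2: [0, 0, 0, 0, 0, 0]
R5 ← R5 + (5/4)·R2: [0, 0, 0, 0, 0, 0]
Echelon form has 2 nonzero rows, so rank(B) = 2.
The row space has dimension equal to the rank: 2.

2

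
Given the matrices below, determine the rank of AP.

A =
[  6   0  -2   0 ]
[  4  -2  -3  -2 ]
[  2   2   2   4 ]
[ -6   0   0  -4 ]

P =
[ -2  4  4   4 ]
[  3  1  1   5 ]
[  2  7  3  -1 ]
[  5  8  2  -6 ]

First compute AP:
[[-16,  10,  18,  26],
 [-30, -23,   1,  21],
 [ 26,  56,  24,  -8],
 [ -8, -56, -32,   0]]
Now row reduce the product.
R2 ← R2 − (15/8)·R1: [0, -167/4, -131/4, -111/4]
R3 ← R3 + (13/8)·R1: [0, 289/4, 213/4, 137/4]
R4 ← R4 − (1/2)·R1: [0, -61, -41, -13]
R3 ← R3 + (289/167)·R2: [0, 0, -572/167, -2300/167]
R4 ← R4 − (244/167)·R2: [0, 0, 1144/167, 4600/167]
R4 ← R4 + (2)·R3: [0, 0, 0, 0]
3 nonzero rows, so rank(AP) = 3.

3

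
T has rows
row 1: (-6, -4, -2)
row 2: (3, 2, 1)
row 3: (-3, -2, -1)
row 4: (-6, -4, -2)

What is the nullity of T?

2

Row reduce to echelon form.
R2 ← R2 + (1/2)·R1: [0, 0, 0]
R3 ← R3 − (1/2)·R1: [0, 0, 0]
R4 ← R4 − R1: [0, 0, 0]
1 nonzero row, so rank(T) = 1.
T has 3 columns; by rank–nullity, nullity = 3 − 1 = 2.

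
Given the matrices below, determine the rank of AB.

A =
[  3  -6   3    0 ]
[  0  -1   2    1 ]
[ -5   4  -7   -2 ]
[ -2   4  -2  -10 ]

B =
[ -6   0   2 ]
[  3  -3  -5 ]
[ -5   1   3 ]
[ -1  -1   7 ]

First compute AB:
[[-51,  21,  45],
 [-14,   4,  18],
 [ 79, -17, -65],
 [ 44,  -4, -100]]
Now row reduce the product.
R2 ← R2 − (14/51)·R1: [0, -30/17, 96/17]
R3 ← R3 + (79/51)·R1: [0, 264/17, 80/17]
R4 ← R4 + (44/51)·R1: [0, 240/17, -1040/17]
R3 ← R3 + (44/5)·R2: [0, 0, 272/5]
R4 ← R4 + (8)·R2: [0, 0, -16]
R4 ← R4 + (5/17)·R3: [0, 0, 0]
3 nonzero rows, so rank(AB) = 3.

3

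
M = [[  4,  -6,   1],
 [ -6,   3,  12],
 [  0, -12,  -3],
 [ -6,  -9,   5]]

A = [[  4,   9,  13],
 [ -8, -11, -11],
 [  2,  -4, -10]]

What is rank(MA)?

First compute MA:
[[ 66,  98, 108],
 [-24, -135, -231],
 [ 90, 144, 162],
 [ 58,  25, -29]]
Now row reduce the product.
R2 ← R2 + (4/11)·R1: [0, -1093/11, -2109/11]
R3 ← R3 − (15/11)·R1: [0, 114/11, 162/11]
R4 ← R4 − (29/33)·R1: [0, -2017/33, -1363/11]
R3 ← R3 + (114/1093)·R2: [0, 0, -5760/1093]
R4 ← R4 − (2017/3279)·R2: [0, 0, -6528/1093]
R4 ← R4 − (17/15)·R3: [0, 0, 0]
3 nonzero rows, so rank(MA) = 3.

3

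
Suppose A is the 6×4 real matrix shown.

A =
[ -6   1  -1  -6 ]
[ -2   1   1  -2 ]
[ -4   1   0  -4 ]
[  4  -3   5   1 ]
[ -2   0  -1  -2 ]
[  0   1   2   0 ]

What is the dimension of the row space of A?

Row reduce to echelon form.
R2 ← R2 − (1/3)·R1: [0, 2/3, 4/3, 0]
R3 ← R3 − (2/3)·R1: [0, 1/3, 2/3, 0]
R4 ← R4 + (2/3)·R1: [0, -7/3, 13/3, -3]
R5 ← R5 − (1/3)·R1: [0, -1/3, -2/3, 0]
R3 ← R3 − (1/2)·R2: [0, 0, 0, 0]
R4 ← R4 + (7/2)·R2: [0, 0, 9, -3]
R5 ← R5 + (1/2)·R2: [0, 0, 0, 0]
R6 ← R6 − (3/2)·R2: [0, 0, 0, 0]
Swap R3 ↔ R4
Echelon form has 3 nonzero rows, so rank(A) = 3.
The row space has dimension equal to the rank: 3.

3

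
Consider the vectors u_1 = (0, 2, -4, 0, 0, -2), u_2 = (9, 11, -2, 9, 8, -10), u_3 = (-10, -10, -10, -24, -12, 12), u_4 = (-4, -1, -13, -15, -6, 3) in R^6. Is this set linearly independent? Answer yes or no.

Form the matrix with these vectors as rows and row reduce.
Swap R1 ↔ R2
R3 ← R3 + (10/9)·R1: [0, 20/9, -110/9, -14, -28/9, 8/9]
R4 ← R4 + (4/9)·R1: [0, 35/9, -125/9, -11, -22/9, -13/9]
R3 ← R3 − (10/9)·R2: [0, 0, -70/9, -14, -28/9, 28/9]
R4 ← R4 − (35/18)·R2: [0, 0, -55/9, -11, -22/9, 22/9]
R4 ← R4 − (11/14)·R3: [0, 0, 0, 0, 0, 0]
3 nonzero rows, so the 4 vectors span a space of dimension 3.
Since 3 < 4, the vectors are linearly dependent.

no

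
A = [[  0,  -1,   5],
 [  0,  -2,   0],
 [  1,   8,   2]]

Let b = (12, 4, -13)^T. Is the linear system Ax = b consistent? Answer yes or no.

Row reduce the augmented matrix [A | b].
Swap R1 ↔ R3
R3 ← R3 − (1/2)·R2: [0, 0, 5, 10]
The echelon form has 3 nonzero rows, and every pivot lies in the first 3 columns, so rank(A) = rank([A|b]) = 3.
The system is consistent.

yes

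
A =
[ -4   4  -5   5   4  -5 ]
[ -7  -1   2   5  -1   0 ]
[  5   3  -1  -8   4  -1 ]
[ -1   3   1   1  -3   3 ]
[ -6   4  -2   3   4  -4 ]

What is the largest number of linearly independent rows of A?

5

Row reduce to echelon form.
R2 ← R2 − (7/4)·R1: [0, -8, 43/4, -15/4, -8, 35/4]
R3 ← R3 + (5/4)·R1: [0, 8, -29/4, -7/4, 9, -29/4]
R4 ← R4 − (1/4)·R1: [0, 2, 9/4, -1/4, -4, 17/4]
R5 ← R5 − (3/2)·R1: [0, -2, 11/2, -9/2, -2, 7/2]
R3 ← R3 + R2: [0, 0, 7/2, -11/2, 1, 3/2]
R4 ← R4 + (1/4)·R2: [0, 0, 79/16, -19/16, -6, 103/16]
R5 ← R5 − (1/4)·R2: [0, 0, 45/16, -57/16, 0, 21/16]
R4 ← R4 − (79/56)·R3: [0, 0, 0, 46/7, -415/56, 121/28]
R5 ← R5 − (45/56)·R3: [0, 0, 0, 6/7, -45/56, 3/28]
R5 ← R5 − (3/23)·R4: [0, 0, 0, 0, 15/92, -21/46]
Echelon form has 5 nonzero rows, so rank(A) = 5.
The rank gives the maximum number of linearly independent rows: 5.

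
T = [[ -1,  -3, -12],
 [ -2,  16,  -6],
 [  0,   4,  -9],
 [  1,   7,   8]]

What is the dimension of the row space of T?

3

Row reduce to echelon form.
R2 ← R2 − (2)·R1: [0, 22, 18]
R4 ← R4 + R1: [0, 4, -4]
R3 ← R3 − (2/11)·R2: [0, 0, -135/11]
R4 ← R4 − (2/11)·R2: [0, 0, -80/11]
R4 ← R4 − (16/27)·R3: [0, 0, 0]
Echelon form has 3 nonzero rows, so rank(T) = 3.
The row space has dimension equal to the rank: 3.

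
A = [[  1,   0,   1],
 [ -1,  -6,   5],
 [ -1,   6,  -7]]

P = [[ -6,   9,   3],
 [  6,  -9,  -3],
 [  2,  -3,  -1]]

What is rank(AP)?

1

First compute AP:
[[ -4,   6,   2],
 [-20,  30,  10],
 [ 28, -42, -14]]
Now row reduce the product.
R2 ← R2 − (5)·R1: [0, 0, 0]
R3 ← R3 + (7)·R1: [0, 0, 0]
1 nonzero row, so rank(AP) = 1.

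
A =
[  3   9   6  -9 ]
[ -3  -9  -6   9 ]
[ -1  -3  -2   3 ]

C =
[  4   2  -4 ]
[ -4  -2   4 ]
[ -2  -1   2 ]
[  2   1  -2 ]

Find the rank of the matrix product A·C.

1

First compute AC:
[[-54, -27,  54],
 [ 54,  27, -54],
 [ 18,   9, -18]]
Now row reduce the product.
R2 ← R2 + R1: [0, 0, 0]
R3 ← R3 + (1/3)·R1: [0, 0, 0]
1 nonzero row, so rank(AC) = 1.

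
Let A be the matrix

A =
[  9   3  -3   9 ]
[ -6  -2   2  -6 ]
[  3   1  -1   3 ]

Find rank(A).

1

Row reduce to echelon form.
R2 ← R2 + (2/3)·R1: [0, 0, 0, 0]
R3 ← R3 − (1/3)·R1: [0, 0, 0, 0]
Echelon form has 1 nonzero row, so rank(A) = 1.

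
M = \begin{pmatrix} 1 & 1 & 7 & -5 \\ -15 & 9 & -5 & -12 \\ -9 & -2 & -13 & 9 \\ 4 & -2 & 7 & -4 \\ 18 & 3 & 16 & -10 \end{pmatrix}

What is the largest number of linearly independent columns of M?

4

Row reduce to echelon form.
R2 ← R2 + (15)·R1: [0, 24, 100, -87]
R3 ← R3 + (9)·R1: [0, 7, 50, -36]
R4 ← R4 − (4)·R1: [0, -6, -21, 16]
R5 ← R5 − (18)·R1: [0, -15, -110, 80]
R3 ← R3 − (7/24)·R2: [0, 0, 125/6, -85/8]
R4 ← R4 + (1/4)·R2: [0, 0, 4, -23/4]
R5 ← R5 + (5/8)·R2: [0, 0, -95/2, 205/8]
R4 ← R4 − (24/125)·R3: [0, 0, 0, -371/100]
R5 ← R5 + (57/25)·R3: [0, 0, 0, 7/5]
R5 ← R5 + (20/53)·R4: [0, 0, 0, 0]
Echelon form has 4 nonzero rows, so rank(M) = 4.
The rank gives the maximum number of linearly independent columns: 4.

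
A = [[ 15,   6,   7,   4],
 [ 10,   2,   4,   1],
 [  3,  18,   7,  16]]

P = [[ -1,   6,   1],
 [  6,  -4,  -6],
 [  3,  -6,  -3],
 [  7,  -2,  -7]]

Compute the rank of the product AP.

2

First compute AP:
[[ 70,  16, -70],
 [ 21,  26, -21],
 [238, -128, -238]]
Now row reduce the product.
R2 ← R2 − (3/10)·R1: [0, 106/5, 0]
R3 ← R3 − (17/5)·R1: [0, -912/5, 0]
R3 ← R3 + (456/53)·R2: [0, 0, 0]
2 nonzero rows, so rank(AP) = 2.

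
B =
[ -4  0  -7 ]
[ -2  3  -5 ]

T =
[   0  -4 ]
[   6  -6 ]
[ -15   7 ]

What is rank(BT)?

First compute BT:
[[105, -33],
 [ 93, -45]]
Now row reduce the product.
R2 ← R2 − (31/35)·R1: [0, -552/35]
2 nonzero rows, so rank(BT) = 2.

2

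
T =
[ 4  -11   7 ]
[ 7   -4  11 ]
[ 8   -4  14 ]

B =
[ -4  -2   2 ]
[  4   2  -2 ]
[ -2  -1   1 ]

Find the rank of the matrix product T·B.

First compute TB:
[[-74, -37,  37],
 [-66, -33,  33],
 [-76, -38,  38]]
Now row reduce the product.
R2 ← R2 − (33/37)·R1: [0, 0, 0]
R3 ← R3 − (38/37)·R1: [0, 0, 0]
1 nonzero row, so rank(TB) = 1.

1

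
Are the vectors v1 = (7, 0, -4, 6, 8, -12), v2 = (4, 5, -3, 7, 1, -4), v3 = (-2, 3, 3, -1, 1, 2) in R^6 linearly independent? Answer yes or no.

Form the matrix with these vectors as rows and row reduce.
R2 ← R2 − (4/7)·R1: [0, 5, -5/7, 25/7, -25/7, 20/7]
R3 ← R3 + (2/7)·R1: [0, 3, 13/7, 5/7, 23/7, -10/7]
R3 ← R3 − (3/5)·R2: [0, 0, 16/7, -10/7, 38/7, -22/7]
3 nonzero rows, so the 3 vectors span a space of dimension 3.
Since 3 = 3, the vectors are linearly independent.

yes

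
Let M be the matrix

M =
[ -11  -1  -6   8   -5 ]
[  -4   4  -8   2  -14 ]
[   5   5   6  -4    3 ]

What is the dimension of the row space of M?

3

Row reduce to echelon form.
R2 ← R2 − (4/11)·R1: [0, 48/11, -64/11, -10/11, -134/11]
R3 ← R3 + (5/11)·R1: [0, 50/11, 36/11, -4/11, 8/11]
R3 ← R3 − (25/24)·R2: [0, 0, 28/3, 7/12, 161/12]
Echelon form has 3 nonzero rows, so rank(M) = 3.
The row space has dimension equal to the rank: 3.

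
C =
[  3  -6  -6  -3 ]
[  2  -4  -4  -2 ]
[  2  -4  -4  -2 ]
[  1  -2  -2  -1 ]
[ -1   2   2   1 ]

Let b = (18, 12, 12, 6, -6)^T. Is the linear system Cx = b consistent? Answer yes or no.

Row reduce the augmented matrix [C | b].
R2 ← R2 − (2/3)·R1: [0, 0, 0, 0, 0]
R3 ← R3 − (2/3)·R1: [0, 0, 0, 0, 0]
R4 ← R4 − (1/3)·R1: [0, 0, 0, 0, 0]
R5 ← R5 + (1/3)·R1: [0, 0, 0, 0, 0]
The echelon form has 1 nonzero rows, and every pivot lies in the first 4 columns, so rank(C) = rank([C|b]) = 1.
The system is consistent.

yes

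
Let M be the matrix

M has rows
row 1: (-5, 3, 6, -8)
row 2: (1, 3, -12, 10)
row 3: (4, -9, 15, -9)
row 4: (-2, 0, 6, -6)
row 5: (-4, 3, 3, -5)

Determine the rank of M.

2

Row reduce to echelon form.
R2 ← R2 + (1/5)·R1: [0, 18/5, -54/5, 42/5]
R3 ← R3 + (4/5)·R1: [0, -33/5, 99/5, -77/5]
R4 ← R4 − (2/5)·R1: [0, -6/5, 18/5, -14/5]
R5 ← R5 − (4/5)·R1: [0, 3/5, -9/5, 7/5]
R3 ← R3 + (11/6)·R2: [0, 0, 0, 0]
R4 ← R4 + (1/3)·R2: [0, 0, 0, 0]
R5 ← R5 − (1/6)·R2: [0, 0, 0, 0]
Echelon form has 2 nonzero rows, so rank(M) = 2.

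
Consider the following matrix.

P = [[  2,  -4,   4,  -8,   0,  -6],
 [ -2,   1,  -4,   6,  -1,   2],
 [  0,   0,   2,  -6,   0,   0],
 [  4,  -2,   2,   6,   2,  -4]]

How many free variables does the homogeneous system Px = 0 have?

Row reduce to echelon form.
R2 ← R2 + R1: [0, -3, 0, -2, -1, -4]
R4 ← R4 − (2)·R1: [0, 6, -6, 22, 2, 8]
R4 ← R4 + (2)·R2: [0, 0, -6, 18, 0, 0]
R4 ← R4 + (3)·R3: [0, 0, 0, 0, 0, 0]
3 nonzero rows, so rank(P) = 3.
P has 6 columns; by rank–nullity, nullity = 6 − 3 = 3.

3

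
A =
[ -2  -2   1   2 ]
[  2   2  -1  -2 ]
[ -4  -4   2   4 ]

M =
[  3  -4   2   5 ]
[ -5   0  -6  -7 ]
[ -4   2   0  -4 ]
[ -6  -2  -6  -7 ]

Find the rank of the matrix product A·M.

First compute AM:
[[-12,   6,  -4, -14],
 [ 12,  -6,   4,  14],
 [-24,  12,  -8, -28]]
Now row reduce the product.
R2 ← R2 + R1: [0, 0, 0, 0]
R3 ← R3 − (2)·R1: [0, 0, 0, 0]
1 nonzero row, so rank(AM) = 1.

1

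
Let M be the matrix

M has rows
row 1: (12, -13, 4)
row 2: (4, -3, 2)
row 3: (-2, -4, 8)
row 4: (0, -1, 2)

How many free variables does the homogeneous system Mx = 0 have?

Row reduce to echelon form.
R2 ← R2 − (1/3)·R1: [0, 4/3, 2/3]
R3 ← R3 + (1/6)·R1: [0, -37/6, 26/3]
R3 ← R3 + (37/8)·R2: [0, 0, 47/4]
R4 ← R4 + (3/4)·R2: [0, 0, 5/2]
R4 ← R4 − (10/47)·R3: [0, 0, 0]
3 nonzero rows, so rank(M) = 3.
M has 3 columns; by rank–nullity, nullity = 3 − 3 = 0.

0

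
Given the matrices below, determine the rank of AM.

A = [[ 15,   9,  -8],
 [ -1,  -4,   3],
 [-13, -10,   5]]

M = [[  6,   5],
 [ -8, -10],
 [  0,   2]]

First compute AM:
[[ 18, -31],
 [ 26,  41],
 [  2,  45]]
Now row reduce the product.
R2 ← R2 − (13/9)·R1: [0, 772/9]
R3 ← R3 − (1/9)·R1: [0, 436/9]
R3 ← R3 − (109/193)·R2: [0, 0]
2 nonzero rows, so rank(AM) = 2.

2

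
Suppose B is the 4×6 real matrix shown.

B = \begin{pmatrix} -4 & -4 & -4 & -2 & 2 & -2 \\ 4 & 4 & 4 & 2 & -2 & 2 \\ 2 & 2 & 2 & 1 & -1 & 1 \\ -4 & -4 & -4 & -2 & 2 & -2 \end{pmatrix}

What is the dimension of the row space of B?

Row reduce to echelon form.
R2 ← R2 + R1: [0, 0, 0, 0, 0, 0]
R3 ← R3 + (1/2)·R1: [0, 0, 0, 0, 0, 0]
R4 ← R4 − R1: [0, 0, 0, 0, 0, 0]
Echelon form has 1 nonzero row, so rank(B) = 1.
The row space has dimension equal to the rank: 1.

1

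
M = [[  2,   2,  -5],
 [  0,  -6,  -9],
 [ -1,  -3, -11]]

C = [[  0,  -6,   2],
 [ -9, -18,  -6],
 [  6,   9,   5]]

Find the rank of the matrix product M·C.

First compute MC:
[[-48, -93, -33],
 [  0,  27,  -9],
 [-39, -39, -39]]
Now row reduce the product.
R3 ← R3 − (13/16)·R1: [0, 585/16, -195/16]
R3 ← R3 − (65/48)·R2: [0, 0, 0]
2 nonzero rows, so rank(MC) = 2.

2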